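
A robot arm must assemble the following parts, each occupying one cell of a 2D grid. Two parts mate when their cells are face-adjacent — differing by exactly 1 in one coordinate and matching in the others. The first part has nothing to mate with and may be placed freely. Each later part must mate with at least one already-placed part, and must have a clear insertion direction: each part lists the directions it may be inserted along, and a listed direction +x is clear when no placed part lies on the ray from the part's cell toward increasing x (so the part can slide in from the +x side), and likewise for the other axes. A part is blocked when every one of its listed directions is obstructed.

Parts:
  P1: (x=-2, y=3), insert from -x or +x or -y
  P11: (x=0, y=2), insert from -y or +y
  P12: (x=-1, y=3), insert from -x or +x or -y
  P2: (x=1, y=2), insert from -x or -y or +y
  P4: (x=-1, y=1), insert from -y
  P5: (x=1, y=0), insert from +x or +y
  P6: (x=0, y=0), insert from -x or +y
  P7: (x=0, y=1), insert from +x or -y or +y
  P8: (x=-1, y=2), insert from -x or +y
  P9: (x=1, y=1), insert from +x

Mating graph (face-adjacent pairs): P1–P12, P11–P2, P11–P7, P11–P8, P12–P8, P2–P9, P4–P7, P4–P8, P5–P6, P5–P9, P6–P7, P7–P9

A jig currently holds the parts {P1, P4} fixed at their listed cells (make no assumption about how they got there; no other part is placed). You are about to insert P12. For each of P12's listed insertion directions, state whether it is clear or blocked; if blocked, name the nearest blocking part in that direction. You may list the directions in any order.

+x: clear; -x: blocked by P1; -y: blocked by P4

-x: nearest on ray is P1@(-2, 3) ⇒ blocked
+x: ray from P12(-1, 3) has no placed part ⇒ clear
-y: nearest on ray is P4@(-1, 1) ⇒ blocked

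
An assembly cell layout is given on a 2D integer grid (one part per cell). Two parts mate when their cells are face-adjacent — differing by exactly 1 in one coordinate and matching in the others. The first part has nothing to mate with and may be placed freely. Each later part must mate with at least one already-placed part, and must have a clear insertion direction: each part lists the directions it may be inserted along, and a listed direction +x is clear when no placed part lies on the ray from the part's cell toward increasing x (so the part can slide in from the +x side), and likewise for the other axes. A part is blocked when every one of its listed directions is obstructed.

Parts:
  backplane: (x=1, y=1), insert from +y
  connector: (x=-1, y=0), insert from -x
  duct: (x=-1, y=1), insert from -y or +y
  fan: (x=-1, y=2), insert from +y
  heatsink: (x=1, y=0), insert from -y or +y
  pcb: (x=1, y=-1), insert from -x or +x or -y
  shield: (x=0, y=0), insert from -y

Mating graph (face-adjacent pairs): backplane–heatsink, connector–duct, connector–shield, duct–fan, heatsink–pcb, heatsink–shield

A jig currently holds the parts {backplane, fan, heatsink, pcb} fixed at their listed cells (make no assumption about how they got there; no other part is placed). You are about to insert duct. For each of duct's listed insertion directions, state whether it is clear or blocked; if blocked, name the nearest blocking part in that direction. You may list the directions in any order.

+y: blocked by fan; -y: clear

-y: ray from duct(-1, 1) has no placed part ⇒ clear
+y: nearest on ray is fan@(-1, 2) ⇒ blocked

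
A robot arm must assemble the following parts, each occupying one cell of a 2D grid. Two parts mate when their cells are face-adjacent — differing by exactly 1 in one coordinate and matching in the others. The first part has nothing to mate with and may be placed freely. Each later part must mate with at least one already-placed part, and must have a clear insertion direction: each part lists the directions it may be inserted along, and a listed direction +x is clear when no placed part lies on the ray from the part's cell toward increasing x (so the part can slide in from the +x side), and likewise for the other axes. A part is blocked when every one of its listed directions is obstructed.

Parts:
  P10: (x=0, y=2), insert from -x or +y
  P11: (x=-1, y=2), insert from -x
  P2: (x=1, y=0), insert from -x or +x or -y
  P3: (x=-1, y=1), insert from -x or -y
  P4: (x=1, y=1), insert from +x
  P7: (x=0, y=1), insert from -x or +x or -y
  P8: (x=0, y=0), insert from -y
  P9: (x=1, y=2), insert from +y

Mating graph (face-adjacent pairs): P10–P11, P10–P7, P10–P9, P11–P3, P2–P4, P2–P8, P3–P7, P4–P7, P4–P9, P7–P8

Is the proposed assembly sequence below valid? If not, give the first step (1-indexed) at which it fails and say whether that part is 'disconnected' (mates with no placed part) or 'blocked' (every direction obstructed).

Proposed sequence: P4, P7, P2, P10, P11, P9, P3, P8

1. P4@(1, 1) [+x clear] — {P4}
2. P7@(0, 1) [-x clear] — {P4, P7}
3. P2@(1, 0) [-x clear] — {P2, P4, P7}
4. P10@(0, 2) [-x clear] — {P10, P2, P4, P7}
5. P11@(-1, 2) [-x clear] — {P10, P11, P2, P4, P7}
6. P9@(1, 2) [+y clear] — {P10, P11, P2, P4, P7, P9}
7. P3@(-1, 1) [-x clear] — {P10, P11, P2, P3, P4, P7, P9}
8. P8@(0, 0) [-y clear] — {P10, P11, P2, P3, P4, P7, P8, P9}

Valid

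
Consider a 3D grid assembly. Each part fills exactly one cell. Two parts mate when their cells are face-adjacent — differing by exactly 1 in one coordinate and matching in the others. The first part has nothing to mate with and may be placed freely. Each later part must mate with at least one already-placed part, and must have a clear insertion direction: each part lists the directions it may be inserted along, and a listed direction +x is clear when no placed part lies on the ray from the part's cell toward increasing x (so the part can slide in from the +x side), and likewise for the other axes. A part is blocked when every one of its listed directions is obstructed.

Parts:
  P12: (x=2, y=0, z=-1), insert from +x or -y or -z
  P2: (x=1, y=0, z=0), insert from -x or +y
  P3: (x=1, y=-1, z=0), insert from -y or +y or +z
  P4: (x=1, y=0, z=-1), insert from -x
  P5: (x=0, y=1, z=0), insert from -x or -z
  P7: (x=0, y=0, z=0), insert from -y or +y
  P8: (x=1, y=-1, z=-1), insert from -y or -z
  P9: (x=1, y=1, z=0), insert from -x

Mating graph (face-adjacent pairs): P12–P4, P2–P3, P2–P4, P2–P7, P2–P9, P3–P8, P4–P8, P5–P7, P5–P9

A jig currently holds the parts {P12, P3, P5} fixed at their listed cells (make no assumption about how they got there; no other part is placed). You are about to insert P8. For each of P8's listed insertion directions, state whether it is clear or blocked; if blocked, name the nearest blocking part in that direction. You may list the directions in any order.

-y: clear; -z: clear

-y: ray from P8(1, -1, -1) has no placed part ⇒ clear
-z: ray from P8(1, -1, -1) has no placed part ⇒ clear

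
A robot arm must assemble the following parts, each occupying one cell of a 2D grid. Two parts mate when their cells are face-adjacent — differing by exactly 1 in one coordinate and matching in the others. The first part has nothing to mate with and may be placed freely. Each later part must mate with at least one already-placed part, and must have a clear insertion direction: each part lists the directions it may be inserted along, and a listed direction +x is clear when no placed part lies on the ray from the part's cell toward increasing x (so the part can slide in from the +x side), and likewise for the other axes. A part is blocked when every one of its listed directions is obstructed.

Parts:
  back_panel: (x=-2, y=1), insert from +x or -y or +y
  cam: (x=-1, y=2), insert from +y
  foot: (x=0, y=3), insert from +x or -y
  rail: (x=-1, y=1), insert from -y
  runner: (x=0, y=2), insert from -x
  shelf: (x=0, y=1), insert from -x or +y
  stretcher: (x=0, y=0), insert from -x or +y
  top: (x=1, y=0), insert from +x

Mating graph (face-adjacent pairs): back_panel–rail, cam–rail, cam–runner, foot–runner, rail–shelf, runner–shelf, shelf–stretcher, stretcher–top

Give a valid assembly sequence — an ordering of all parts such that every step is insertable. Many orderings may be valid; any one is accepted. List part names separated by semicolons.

shelf; stretcher; runner; foot; rail; back_panel; top; cam

1. shelf@(0, 1) [-x clear] — {shelf}
2. stretcher@(0, 0) [-x clear] — {shelf, stretcher}
3. runner@(0, 2) [-x clear] — {runner, shelf, stretcher}
4. foot@(0, 3) [+x clear] — {foot, runner, shelf, stretcher}
5. rail@(-1, 1) [-y clear] — {foot, rail, runner, shelf, stretcher}
6. back_panel@(-2, 1) [-y clear] — {back_panel, foot, rail, runner, shelf, stretcher}
7. top@(1, 0) [+x clear] — {back_panel, foot, rail, runner, shelf, stretcher, top}
8. cam@(-1, 2) [+y clear] — {back_panel, cam, foot, rail, runner, shelf, stretcher, top}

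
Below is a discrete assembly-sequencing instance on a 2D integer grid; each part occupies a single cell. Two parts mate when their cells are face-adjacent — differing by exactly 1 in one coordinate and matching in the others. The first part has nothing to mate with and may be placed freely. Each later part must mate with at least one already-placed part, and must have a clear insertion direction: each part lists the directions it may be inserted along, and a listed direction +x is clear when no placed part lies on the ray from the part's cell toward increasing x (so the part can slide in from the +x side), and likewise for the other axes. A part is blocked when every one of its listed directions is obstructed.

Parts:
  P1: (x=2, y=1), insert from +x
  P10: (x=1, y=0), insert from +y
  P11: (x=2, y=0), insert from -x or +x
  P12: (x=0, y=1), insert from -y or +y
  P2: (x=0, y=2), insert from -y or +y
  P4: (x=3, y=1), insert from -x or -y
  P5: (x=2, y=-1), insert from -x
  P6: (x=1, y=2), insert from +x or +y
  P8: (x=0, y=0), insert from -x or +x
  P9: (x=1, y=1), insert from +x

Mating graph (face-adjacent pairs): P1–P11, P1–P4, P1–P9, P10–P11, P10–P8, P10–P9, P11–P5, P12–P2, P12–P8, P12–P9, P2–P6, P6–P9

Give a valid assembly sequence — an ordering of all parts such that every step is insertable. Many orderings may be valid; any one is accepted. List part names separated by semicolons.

P11; P10; P9; P6; P8; P12; P1; P2; P5; P4

1. P11@(2, 0) [-x clear] — {P11}
2. P10@(1, 0) [+y clear] — {P10, P11}
3. P9@(1, 1) [+x clear] — {P10, P11, P9}
4. P6@(1, 2) [+x clear] — {P10, P11, P6, P9}
5. P8@(0, 0) [-x clear] — {P10, P11, P6, P8, P9}
6. P12@(0, 1) [+y clear] — {P10, P11, P12, P6, P8, P9}
7. P1@(2, 1) [+x clear] — {P1, P10, P11, P12, P6, P8, P9}
8. P2@(0, 2) [+y clear] — {P1, P10, P11, P12, P2, P6, P8, P9}
9. P5@(2, -1) [-x clear] — {P1, P10, P11, P12, P2, P5, P6, P8, P9}
10. P4@(3, 1) [-y clear] — {P1, P10, P11, P12, P2, P4, P5, P6, P8, P9}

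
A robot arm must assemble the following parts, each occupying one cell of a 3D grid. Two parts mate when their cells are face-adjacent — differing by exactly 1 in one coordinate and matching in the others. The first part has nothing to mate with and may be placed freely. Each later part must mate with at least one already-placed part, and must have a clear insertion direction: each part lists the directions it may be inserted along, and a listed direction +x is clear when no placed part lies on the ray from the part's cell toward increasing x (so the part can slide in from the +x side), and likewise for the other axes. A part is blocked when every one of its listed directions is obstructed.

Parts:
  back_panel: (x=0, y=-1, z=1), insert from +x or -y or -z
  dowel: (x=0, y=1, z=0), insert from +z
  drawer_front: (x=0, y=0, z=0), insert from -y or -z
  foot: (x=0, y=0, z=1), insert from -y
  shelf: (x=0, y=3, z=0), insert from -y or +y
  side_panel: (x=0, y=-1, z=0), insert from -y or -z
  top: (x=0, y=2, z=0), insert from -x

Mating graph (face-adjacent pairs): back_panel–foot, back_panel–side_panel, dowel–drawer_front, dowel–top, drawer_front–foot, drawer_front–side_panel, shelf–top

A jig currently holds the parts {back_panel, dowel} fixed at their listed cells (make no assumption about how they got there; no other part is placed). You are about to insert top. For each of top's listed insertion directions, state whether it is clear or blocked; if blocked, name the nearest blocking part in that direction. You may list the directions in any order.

-x: clear

-x: ray from top(0, 2, 0) has no placed part ⇒ clear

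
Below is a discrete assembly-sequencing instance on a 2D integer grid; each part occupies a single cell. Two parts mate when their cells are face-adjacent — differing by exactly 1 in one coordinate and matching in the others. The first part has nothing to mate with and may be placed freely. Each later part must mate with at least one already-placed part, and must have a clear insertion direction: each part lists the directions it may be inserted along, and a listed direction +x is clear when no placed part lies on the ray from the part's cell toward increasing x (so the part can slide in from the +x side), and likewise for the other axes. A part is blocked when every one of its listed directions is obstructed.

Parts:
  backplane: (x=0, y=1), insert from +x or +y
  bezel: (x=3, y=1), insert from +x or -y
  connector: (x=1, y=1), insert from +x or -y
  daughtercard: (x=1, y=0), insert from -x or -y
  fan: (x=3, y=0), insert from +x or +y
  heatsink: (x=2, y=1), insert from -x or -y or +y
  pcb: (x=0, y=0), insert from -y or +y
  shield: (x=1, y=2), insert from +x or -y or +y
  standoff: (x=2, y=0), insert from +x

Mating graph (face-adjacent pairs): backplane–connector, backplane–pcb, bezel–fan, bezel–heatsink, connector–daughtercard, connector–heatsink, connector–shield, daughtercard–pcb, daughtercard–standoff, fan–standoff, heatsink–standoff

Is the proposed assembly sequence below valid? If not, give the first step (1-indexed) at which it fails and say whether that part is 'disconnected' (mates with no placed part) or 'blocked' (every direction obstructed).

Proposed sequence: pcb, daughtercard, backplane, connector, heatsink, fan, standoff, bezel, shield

Invalid at step 6 (disconnected)

1. pcb@(0, 0) [-y clear] — {pcb}
2. daughtercard@(1, 0) [-y clear] — {daughtercard, pcb}
3. backplane@(0, 1) [+x clear] — {backplane, daughtercard, pcb}
4. connector@(1, 1) [+x clear] — {backplane, connector, daughtercard, pcb}
5. heatsink@(2, 1) [-y clear] — {backplane, connector, daughtercard, heatsink, pcb}
6. fan@(3, 0) — no placed neighbour ⇒ disconnected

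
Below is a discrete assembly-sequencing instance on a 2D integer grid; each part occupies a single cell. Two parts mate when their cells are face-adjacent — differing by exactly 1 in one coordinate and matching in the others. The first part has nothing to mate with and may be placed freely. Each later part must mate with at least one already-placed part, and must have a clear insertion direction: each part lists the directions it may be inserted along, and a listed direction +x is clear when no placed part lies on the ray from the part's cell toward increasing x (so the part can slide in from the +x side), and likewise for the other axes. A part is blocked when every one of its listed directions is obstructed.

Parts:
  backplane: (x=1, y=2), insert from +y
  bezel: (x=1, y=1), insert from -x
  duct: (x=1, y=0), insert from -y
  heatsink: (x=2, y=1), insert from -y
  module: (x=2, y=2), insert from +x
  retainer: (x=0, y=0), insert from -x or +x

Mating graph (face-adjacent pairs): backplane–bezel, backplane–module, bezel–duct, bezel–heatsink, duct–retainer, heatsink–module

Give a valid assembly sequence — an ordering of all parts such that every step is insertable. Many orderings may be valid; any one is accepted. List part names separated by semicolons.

backplane; module; heatsink; bezel; duct; retainer

1. backplane@(1, 2) [+y clear] — {backplane}
2. module@(2, 2) [+x clear] — {backplane, module}
3. heatsink@(2, 1) [-y clear] — {backplane, heatsink, module}
4. bezel@(1, 1) [-x clear] — {backplane, bezel, heatsink, module}
5. duct@(1, 0) [-y clear] — {backplane, bezel, duct, heatsink, module}
6. retainer@(0, 0) [-x clear] — {backplane, bezel, duct, heatsink, module, retainer}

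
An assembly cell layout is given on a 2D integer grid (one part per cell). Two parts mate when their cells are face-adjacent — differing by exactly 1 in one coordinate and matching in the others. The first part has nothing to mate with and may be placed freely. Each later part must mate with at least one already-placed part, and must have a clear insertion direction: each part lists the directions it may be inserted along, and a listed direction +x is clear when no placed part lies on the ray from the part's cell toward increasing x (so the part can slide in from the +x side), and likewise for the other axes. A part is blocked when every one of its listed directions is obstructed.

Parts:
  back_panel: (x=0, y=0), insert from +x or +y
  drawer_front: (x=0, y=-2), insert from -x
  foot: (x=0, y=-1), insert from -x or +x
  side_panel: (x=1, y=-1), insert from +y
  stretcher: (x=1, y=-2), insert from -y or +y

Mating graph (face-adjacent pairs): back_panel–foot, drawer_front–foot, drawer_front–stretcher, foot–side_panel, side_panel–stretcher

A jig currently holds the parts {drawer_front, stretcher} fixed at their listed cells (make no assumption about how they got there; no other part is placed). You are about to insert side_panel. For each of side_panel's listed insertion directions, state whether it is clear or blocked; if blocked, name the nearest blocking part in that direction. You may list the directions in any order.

+y: ray from side_panel(1, -1) has no placed part ⇒ clear

+y: clear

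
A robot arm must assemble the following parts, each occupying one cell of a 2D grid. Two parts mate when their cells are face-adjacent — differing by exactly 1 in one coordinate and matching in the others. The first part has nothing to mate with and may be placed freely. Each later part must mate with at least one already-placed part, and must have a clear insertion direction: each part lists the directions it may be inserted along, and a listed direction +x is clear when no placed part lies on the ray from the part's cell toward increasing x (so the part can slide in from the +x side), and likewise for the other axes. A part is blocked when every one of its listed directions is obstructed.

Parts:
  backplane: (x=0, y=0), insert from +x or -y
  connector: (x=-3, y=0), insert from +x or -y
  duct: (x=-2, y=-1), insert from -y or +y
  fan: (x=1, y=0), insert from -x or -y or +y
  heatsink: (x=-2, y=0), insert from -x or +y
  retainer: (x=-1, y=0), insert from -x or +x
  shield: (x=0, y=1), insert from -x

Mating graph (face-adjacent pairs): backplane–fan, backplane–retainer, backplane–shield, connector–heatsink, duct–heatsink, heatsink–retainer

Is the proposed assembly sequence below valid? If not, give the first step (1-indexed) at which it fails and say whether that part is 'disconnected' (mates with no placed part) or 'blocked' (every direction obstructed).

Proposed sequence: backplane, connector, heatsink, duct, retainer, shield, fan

1. backplane@(0, 0) [+x clear] — {backplane}
2. connector@(-3, 0) — no placed neighbour ⇒ disconnected

Invalid at step 2 (disconnected)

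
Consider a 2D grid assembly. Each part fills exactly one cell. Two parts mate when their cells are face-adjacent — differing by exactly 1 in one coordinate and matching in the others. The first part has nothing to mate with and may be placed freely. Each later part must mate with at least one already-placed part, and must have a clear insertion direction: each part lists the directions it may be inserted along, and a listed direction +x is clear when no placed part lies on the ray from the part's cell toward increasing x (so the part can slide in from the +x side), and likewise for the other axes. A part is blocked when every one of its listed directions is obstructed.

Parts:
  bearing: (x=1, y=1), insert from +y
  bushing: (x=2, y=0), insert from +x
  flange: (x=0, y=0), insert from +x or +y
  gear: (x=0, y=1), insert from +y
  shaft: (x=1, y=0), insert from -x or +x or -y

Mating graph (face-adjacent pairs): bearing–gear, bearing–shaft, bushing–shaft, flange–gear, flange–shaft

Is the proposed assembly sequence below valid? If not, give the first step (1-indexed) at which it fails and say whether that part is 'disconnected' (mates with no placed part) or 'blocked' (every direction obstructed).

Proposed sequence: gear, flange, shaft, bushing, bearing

Valid

1. gear@(0, 1) [+y clear] — {gear}
2. flange@(0, 0) [+x clear] — {flange, gear}
3. shaft@(1, 0) [+x clear] — {flange, gear, shaft}
4. bushing@(2, 0) [+x clear] — {bushing, flange, gear, shaft}
5. bearing@(1, 1) [+y clear] — {bearing, bushing, flange, gear, shaft}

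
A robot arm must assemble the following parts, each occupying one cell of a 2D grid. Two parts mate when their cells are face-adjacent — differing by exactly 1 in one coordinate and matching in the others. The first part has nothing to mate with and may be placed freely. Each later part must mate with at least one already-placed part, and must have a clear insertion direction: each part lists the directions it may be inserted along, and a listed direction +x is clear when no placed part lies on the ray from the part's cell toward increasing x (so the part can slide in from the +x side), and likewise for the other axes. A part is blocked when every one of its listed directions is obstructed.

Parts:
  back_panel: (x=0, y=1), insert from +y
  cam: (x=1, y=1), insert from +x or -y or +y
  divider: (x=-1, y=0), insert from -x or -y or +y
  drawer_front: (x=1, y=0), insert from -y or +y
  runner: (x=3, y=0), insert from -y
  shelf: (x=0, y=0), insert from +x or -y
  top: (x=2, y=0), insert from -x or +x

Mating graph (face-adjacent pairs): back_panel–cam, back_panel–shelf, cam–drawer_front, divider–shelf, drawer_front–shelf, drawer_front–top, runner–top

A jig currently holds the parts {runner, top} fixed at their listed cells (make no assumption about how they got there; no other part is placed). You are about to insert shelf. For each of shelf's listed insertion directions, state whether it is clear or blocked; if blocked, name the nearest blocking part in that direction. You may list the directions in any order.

+x: nearest on ray is top@(2, 0) ⇒ blocked
-y: ray from shelf(0, 0) has no placed part ⇒ clear

+x: blocked by top; -y: clear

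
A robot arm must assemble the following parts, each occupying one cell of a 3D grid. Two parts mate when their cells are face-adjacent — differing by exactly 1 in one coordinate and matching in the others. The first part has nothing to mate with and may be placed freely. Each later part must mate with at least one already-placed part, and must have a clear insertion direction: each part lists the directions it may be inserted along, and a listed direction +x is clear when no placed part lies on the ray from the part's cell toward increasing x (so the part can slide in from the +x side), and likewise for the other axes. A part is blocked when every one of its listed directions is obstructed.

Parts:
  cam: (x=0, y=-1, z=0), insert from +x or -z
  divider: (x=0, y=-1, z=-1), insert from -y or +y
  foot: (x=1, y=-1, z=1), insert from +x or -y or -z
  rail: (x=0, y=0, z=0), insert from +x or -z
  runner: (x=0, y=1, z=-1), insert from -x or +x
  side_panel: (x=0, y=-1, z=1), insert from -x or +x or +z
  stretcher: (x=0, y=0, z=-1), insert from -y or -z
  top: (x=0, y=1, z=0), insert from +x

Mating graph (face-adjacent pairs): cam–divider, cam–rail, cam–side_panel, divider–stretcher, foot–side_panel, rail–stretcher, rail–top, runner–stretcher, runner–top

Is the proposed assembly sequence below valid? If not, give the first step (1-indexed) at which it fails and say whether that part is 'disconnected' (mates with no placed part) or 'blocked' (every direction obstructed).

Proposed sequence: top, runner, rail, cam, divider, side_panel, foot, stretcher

1. top@(0, 1, 0) [+x clear] — {top}
2. runner@(0, 1, -1) [-x clear] — {runner, top}
3. rail@(0, 0, 0) [+x clear] — {rail, runner, top}
4. cam@(0, -1, 0) [+x clear] — {cam, rail, runner, top}
5. divider@(0, -1, -1) [-y clear] — {cam, divider, rail, runner, top}
6. side_panel@(0, -1, 1) [-x clear] — {cam, divider, rail, runner, side_panel, top}
7. foot@(1, -1, 1) [+x clear] — {cam, divider, foot, rail, runner, side_panel, top}
8. stretcher@(0, 0, -1) [-z clear] — {cam, divider, foot, rail, runner, side_panel, stretcher, top}

Valid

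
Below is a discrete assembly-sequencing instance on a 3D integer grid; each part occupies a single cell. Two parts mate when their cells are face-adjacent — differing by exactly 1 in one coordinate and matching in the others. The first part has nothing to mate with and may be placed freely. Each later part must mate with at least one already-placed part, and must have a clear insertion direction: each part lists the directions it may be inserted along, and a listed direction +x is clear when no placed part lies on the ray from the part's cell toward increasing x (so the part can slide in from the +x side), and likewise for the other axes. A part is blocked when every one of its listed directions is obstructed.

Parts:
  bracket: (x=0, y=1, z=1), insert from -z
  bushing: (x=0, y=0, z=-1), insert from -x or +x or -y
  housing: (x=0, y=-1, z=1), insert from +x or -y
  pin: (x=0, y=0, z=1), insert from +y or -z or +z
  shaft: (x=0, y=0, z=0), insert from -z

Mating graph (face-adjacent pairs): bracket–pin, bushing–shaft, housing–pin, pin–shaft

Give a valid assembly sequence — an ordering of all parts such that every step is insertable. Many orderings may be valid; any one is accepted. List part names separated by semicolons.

1. pin@(0, 0, 1) [+y clear] — {pin}
2. shaft@(0, 0, 0) [-z clear] — {pin, shaft}
3. bracket@(0, 1, 1) [-z clear] — {bracket, pin, shaft}
4. housing@(0, -1, 1) [+x clear] — {bracket, housing, pin, shaft}
5. bushing@(0, 0, -1) [-x clear] — {bracket, bushing, housing, pin, shaft}

pin; shaft; bracket; housing; bushing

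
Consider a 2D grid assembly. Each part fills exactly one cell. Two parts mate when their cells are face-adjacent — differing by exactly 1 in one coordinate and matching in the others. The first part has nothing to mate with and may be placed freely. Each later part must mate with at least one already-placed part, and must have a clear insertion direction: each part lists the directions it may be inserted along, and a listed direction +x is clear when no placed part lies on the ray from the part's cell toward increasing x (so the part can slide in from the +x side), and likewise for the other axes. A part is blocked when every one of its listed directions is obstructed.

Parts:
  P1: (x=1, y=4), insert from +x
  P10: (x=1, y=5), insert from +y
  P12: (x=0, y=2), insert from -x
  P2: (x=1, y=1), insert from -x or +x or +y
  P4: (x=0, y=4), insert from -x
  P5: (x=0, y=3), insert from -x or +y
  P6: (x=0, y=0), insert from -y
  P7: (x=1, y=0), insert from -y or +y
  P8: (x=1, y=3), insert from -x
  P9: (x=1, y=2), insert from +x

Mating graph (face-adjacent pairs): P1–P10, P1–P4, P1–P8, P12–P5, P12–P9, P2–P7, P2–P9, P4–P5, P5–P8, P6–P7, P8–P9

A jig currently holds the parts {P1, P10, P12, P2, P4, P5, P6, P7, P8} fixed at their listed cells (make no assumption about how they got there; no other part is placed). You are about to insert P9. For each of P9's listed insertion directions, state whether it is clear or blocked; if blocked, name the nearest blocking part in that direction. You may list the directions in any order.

+x: ray from P9(1, 2) has no placed part ⇒ clear

+x: clear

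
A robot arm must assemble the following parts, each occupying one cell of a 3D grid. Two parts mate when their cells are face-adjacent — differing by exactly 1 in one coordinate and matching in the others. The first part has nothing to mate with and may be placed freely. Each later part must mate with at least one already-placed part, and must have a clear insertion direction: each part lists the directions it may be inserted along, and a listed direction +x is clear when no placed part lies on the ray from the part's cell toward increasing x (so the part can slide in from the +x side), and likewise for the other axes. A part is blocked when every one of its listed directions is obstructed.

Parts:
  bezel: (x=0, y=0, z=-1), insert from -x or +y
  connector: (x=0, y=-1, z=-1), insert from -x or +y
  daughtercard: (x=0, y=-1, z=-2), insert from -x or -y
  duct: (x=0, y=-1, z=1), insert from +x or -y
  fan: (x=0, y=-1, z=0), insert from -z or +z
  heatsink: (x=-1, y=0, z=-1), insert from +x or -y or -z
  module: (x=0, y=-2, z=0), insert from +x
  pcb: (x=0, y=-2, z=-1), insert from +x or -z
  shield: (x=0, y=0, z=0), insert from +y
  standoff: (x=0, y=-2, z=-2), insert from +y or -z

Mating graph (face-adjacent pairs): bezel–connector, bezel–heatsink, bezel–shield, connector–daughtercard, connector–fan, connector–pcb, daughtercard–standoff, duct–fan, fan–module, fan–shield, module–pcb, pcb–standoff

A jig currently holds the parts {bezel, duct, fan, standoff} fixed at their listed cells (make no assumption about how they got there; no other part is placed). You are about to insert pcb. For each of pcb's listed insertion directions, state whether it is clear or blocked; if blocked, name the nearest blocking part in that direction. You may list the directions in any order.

+x: clear; -z: blocked by standoff

+x: ray from pcb(0, -2, -1) has no placed part ⇒ clear
-z: nearest on ray is standoff@(0, -2, -2) ⇒ blocked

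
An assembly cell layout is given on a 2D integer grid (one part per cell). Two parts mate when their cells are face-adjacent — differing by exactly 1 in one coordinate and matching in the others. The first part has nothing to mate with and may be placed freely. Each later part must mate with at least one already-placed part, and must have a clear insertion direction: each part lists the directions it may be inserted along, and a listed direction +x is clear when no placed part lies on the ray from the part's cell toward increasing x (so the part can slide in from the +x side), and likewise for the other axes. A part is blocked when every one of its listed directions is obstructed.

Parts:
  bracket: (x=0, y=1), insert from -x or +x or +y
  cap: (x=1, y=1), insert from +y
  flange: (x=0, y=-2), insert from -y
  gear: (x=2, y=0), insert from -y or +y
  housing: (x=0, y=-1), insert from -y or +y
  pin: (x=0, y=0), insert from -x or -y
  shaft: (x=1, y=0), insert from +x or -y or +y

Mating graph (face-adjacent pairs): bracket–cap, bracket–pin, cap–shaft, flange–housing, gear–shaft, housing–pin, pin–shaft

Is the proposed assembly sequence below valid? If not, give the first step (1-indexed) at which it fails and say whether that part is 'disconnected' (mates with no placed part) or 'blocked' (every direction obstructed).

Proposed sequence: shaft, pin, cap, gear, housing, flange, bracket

1. shaft@(1, 0) [+x clear] — {shaft}
2. pin@(0, 0) [-x clear] — {pin, shaft}
3. cap@(1, 1) [+y clear] — {cap, pin, shaft}
4. gear@(2, 0) [-y clear] — {cap, gear, pin, shaft}
5. housing@(0, -1) [-y clear] — {cap, gear, housing, pin, shaft}
6. flange@(0, -2) [-y clear] — {cap, flange, gear, housing, pin, shaft}
7. bracket@(0, 1) [-x clear] — {bracket, cap, flange, gear, housing, pin, shaft}

Valid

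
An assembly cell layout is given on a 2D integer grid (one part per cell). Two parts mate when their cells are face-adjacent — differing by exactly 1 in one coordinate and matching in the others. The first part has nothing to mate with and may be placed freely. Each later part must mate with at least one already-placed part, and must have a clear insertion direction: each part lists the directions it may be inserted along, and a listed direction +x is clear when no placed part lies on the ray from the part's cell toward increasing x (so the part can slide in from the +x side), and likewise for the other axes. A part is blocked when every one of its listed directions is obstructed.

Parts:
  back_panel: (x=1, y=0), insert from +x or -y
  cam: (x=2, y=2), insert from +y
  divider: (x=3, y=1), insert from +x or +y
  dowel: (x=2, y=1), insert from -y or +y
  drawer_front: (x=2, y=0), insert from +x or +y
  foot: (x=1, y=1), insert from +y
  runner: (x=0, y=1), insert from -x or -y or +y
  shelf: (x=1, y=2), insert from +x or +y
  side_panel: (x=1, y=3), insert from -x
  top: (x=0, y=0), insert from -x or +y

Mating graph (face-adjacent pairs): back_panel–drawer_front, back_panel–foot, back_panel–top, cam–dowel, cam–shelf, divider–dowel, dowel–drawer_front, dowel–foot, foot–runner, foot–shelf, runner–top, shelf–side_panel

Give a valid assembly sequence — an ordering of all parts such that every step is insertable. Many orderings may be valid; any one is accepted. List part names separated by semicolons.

1. dowel@(2, 1) [-y clear] — {dowel}
2. foot@(1, 1) [+y clear] — {dowel, foot}
3. runner@(0, 1) [-x clear] — {dowel, foot, runner}
4. top@(0, 0) [-x clear] — {dowel, foot, runner, top}
5. shelf@(1, 2) [+x clear] — {dowel, foot, runner, shelf, top}
6. side_panel@(1, 3) [-x clear] — {dowel, foot, runner, shelf, side_panel, top}
7. drawer_front@(2, 0) [+x clear] — {dowel, drawer_front, foot, runner, shelf, side_panel, top}
8. cam@(2, 2) [+y clear] — {cam, dowel, drawer_front, foot, runner, shelf, side_panel, top}
9. divider@(3, 1) [+x clear] — {cam, divider, dowel, drawer_front, foot, runner, shelf, side_panel, top}
10. back_panel@(1, 0) [-y clear] — {back_panel, cam, divider, dowel, drawer_front, foot, runner, shelf, side_panel, top}

dowel; foot; runner; top; shelf; side_panel; drawer_front; cam; divider; back_panel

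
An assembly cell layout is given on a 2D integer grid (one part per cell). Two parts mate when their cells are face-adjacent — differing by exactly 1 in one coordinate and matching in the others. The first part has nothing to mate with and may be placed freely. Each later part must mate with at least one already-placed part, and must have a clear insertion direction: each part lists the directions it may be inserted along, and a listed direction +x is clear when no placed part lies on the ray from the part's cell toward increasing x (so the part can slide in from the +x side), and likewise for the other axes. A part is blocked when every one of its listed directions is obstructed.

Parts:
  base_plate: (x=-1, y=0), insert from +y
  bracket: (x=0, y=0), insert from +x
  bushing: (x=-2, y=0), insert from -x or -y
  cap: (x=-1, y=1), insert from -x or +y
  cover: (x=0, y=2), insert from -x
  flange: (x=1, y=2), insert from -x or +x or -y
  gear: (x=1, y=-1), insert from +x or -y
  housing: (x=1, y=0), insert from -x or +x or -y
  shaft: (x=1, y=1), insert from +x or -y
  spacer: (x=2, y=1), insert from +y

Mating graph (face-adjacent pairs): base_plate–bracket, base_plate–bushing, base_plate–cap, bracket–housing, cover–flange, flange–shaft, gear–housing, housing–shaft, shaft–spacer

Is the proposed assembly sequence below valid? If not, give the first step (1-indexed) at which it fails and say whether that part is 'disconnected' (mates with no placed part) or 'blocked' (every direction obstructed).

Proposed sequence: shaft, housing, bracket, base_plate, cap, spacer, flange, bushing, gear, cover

1. shaft@(1, 1) [+x clear] — {shaft}
2. housing@(1, 0) [-x clear] — {housing, shaft}
3. bracket@(0, 0) — +x all obstructed ⇒ blocked

Invalid at step 3 (blocked)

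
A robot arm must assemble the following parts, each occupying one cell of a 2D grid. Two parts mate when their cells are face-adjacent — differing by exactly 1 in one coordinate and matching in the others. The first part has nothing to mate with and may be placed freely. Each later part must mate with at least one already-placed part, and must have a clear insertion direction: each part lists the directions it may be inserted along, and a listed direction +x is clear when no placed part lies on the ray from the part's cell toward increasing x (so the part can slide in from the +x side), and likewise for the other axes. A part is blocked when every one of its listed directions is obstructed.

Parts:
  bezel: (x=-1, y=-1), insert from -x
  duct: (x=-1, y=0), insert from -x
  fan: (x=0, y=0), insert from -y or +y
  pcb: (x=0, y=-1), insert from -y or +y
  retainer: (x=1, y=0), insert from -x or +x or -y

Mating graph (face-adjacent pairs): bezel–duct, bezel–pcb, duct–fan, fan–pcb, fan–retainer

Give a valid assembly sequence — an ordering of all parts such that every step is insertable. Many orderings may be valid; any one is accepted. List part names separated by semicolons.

duct; fan; retainer; pcb; bezel

1. duct@(-1, 0) [-x clear] — {duct}
2. fan@(0, 0) [-y clear] — {duct, fan}
3. retainer@(1, 0) [+x clear] — {duct, fan, retainer}
4. pcb@(0, -1) [-y clear] — {duct, fan, pcb, retainer}
5. bezel@(-1, -1) [-x clear] — {bezel, duct, fan, pcb, retainer}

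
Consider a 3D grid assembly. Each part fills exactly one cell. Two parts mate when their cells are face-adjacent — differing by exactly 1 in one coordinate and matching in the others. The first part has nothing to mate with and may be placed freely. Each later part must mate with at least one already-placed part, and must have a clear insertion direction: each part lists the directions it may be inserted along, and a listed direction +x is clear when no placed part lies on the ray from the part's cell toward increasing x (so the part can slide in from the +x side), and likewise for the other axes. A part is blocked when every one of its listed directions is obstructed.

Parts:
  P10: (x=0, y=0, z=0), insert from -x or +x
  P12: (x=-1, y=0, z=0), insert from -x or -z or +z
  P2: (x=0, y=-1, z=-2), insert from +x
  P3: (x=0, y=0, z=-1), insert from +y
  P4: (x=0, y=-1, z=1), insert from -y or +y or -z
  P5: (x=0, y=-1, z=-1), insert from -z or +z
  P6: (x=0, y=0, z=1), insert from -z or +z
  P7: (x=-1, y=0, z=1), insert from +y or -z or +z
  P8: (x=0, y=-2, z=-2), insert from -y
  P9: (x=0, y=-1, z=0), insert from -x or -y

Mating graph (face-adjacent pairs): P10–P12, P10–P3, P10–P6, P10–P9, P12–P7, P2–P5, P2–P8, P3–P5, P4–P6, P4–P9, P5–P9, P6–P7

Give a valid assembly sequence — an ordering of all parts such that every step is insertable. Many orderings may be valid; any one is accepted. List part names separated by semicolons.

P2; P8; P5; P9; P3; P10; P6; P12; P7; P4

1. P2@(0, -1, -2) [+x clear] — {P2}
2. P8@(0, -2, -2) [-y clear] — {P2, P8}
3. P5@(0, -1, -1) [+z clear] — {P2, P5, P8}
4. P9@(0, -1, 0) [-x clear] — {P2, P5, P8, P9}
5. P3@(0, 0, -1) [+y clear] — {P2, P3, P5, P8, P9}
6. P10@(0, 0, 0) [-x clear] — {P10, P2, P3, P5, P8, P9}
7. P6@(0, 0, 1) [+z clear] — {P10, P2, P3, P5, P6, P8, P9}
8. P12@(-1, 0, 0) [-x clear] — {P10, P12, P2, P3, P5, P6, P8, P9}
9. P7@(-1, 0, 1) [+y clear] — {P10, P12, P2, P3, P5, P6, P7, P8, P9}
10. P4@(0, -1, 1) [-y clear] — {P10, P12, P2, P3, P4, P5, P6, P7, P8, P9}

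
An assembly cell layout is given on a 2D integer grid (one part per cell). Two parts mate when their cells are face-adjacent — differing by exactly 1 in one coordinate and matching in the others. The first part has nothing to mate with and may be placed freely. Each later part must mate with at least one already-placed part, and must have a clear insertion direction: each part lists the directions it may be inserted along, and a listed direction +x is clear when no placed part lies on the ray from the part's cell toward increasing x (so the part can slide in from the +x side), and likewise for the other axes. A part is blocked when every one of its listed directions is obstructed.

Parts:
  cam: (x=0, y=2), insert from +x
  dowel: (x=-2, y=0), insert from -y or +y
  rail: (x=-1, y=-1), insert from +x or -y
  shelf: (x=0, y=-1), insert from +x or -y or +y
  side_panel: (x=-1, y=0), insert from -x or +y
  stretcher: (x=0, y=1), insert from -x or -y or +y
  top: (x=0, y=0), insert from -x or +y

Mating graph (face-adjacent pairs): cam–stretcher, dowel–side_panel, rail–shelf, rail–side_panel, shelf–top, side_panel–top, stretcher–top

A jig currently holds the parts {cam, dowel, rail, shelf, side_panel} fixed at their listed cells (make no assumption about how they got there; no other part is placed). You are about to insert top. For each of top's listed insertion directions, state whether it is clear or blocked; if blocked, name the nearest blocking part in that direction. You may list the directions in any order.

-x: nearest on ray is side_panel@(-1, 0) ⇒ blocked
+y: nearest on ray is cam@(0, 2) ⇒ blocked

+y: blocked by cam; -x: blocked by side_panel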